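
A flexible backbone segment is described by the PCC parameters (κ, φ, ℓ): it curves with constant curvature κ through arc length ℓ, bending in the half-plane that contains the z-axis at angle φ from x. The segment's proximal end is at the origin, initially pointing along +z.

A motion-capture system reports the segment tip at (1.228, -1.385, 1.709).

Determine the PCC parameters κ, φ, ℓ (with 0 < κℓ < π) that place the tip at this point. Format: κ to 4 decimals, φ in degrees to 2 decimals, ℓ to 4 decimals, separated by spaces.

ρ = √(x²+y²) = √(1.228² + -1.385²) = 1.85100
φ = atan2(y, x) mod 360° = atan2(-1.385, 1.228) = 311.5616°
|p|² = ρ² + z² = 1.85100² + 1.709² = 6.34689
κ = 2ρ / |p|² = 2×1.85100 / 6.34689 = 0.58328
θ = 2·atan2(ρ, z) = 2·atan2(1.85100, 1.709) = 1.65053 rad
ℓ = θ/κ = 1.65053/0.58328 = 2.82975

0.5833 311.56 2.8297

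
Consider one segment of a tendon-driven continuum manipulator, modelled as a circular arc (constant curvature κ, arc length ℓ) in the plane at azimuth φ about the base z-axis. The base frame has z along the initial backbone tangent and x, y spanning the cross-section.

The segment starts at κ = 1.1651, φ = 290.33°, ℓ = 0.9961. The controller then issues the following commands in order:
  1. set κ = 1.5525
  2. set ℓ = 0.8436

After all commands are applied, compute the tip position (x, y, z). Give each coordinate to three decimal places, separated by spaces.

initial: κ=1.1651, φ=290.33°, ℓ=0.9961
cmd 1: set κ=1.5525 → (κ,φ,ℓ)=(1.5525,290.33°,0.9961) → tip=(0.2183,-0.5893,0.6439)
cmd 2: set ℓ=0.8436 → (κ,φ,ℓ)=(1.5525,290.33°,0.8436) → tip=(0.1660,-0.4481,0.6223)

0.166 -0.448 0.622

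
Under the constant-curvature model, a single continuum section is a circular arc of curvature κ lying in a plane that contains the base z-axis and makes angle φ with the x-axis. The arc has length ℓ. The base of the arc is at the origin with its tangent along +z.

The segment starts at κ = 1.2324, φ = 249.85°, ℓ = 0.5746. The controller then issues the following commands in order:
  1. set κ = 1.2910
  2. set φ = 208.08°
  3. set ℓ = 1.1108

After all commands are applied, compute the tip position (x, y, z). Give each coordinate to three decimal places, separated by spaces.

initial: κ=1.2324, φ=249.85°, ℓ=0.5746
cmd 1: set κ=1.2910 → (κ,φ,ℓ)=(1.2910,249.85°,0.5746) → tip=(-0.0701,-0.1911,0.5233)
cmd 2: set φ=208.08° → (κ,φ,ℓ)=(1.2910,208.08°,0.5746) → tip=(-0.1796,-0.0958,0.5233)
cmd 3: set ℓ=1.1108 → (κ,φ,ℓ)=(1.2910,208.08°,1.1108) → tip=(-0.5902,-0.3149,0.7674)

-0.590 -0.315 0.767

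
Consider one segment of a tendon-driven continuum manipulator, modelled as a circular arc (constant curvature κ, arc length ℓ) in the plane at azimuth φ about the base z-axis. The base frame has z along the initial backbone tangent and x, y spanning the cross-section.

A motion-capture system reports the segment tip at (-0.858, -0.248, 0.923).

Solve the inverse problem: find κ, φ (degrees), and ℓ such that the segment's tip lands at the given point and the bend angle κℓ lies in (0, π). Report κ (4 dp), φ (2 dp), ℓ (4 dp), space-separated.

ρ = √(x²+y²) = √(-0.858² + -0.248²) = 0.89312
φ = atan2(y, x) mod 360° = atan2(-0.248, -0.858) = 196.1216°
|p|² = ρ² + z² = 0.89312² + 0.923² = 1.64960
κ = 2ρ / |p|² = 2×0.89312 / 1.64960 = 1.08284
θ = 2·atan2(ρ, z) = 2·atan2(0.89312, 0.923) = 1.53790 rad
ℓ = θ/κ = 1.53790/1.08284 = 1.42025

1.0828 196.12 1.4202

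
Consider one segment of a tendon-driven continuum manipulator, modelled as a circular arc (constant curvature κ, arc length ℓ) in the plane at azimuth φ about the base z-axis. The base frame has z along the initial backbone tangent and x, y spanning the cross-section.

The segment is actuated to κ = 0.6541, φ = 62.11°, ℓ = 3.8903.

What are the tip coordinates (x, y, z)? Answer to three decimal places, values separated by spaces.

θ = κ·ℓ = 0.6541 × 3.8903 = 2.54465 rad
ρ = (1 − cos θ)/κ = (1 − -0.82706)/0.6541 = 2.79324
z = sin θ / κ = 0.56212/0.6541 = 0.85938
x = ρ cos φ = 2.79324 × cos(62.11°) = 1.30661
y = ρ sin φ = 2.79324 × sin(62.11°) = 2.46879

1.307 2.469 0.859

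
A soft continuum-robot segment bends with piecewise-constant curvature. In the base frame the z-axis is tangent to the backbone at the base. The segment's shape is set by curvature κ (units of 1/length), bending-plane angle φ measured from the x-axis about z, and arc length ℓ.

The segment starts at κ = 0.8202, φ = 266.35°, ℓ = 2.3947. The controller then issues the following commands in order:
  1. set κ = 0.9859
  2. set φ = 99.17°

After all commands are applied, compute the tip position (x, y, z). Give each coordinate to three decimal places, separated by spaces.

initial: κ=0.8202, φ=266.35°, ℓ=2.3947
cmd 1: set κ=0.9859 → (κ,φ,ℓ)=(0.9859,266.35°,2.3947) → tip=(-0.1104,-1.7314,0.7138)
cmd 2: set φ=99.17° → (κ,φ,ℓ)=(0.9859,99.17°,2.3947) → tip=(-0.2765,1.7127,0.7138)

-0.276 1.713 0.714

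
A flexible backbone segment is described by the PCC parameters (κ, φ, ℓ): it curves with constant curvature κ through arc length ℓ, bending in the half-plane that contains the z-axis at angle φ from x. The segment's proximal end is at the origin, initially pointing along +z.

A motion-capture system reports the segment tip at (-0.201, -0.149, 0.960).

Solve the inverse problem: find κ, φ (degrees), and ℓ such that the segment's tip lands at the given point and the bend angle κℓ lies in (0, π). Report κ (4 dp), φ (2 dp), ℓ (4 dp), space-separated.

0.5084 216.55 1.0029

ρ = √(x²+y²) = √(-0.201² + -0.149²) = 0.25020
φ = atan2(y, x) mod 360° = atan2(-0.149, -0.201) = 216.5493°
|p|² = ρ² + z² = 0.25020² + 0.960² = 0.98420
κ = 2ρ / |p|² = 2×0.25020 / 0.98420 = 0.50844
θ = 2·atan2(ρ, z) = 2·atan2(0.25020, 0.960) = 0.50991 rad
ℓ = θ/κ = 0.50991/0.50844 = 1.00290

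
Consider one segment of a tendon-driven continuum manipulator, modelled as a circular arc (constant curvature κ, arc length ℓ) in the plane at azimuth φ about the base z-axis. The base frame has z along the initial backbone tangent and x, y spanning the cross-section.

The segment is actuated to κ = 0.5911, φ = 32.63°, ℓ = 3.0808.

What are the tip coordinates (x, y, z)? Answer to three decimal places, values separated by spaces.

θ = κ·ℓ = 0.5911 × 3.0808 = 1.82106 rad
ρ = (1 − cos θ)/κ = (1 − -0.24766)/0.5911 = 2.11074
z = sin θ / κ = 0.96885/0.5911 = 1.63906
x = ρ cos φ = 2.11074 × cos(32.63°) = 1.77760
y = ρ sin φ = 2.11074 × sin(32.63°) = 1.13814

1.778 1.138 1.639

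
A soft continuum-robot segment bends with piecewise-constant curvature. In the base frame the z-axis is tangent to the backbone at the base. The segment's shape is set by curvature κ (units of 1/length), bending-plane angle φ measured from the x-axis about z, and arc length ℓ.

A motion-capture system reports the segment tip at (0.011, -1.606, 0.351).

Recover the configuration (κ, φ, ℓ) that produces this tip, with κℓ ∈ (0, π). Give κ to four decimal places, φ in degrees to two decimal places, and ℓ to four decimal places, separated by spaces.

ρ = √(x²+y²) = √(0.011² + -1.606²) = 1.60604
φ = atan2(y, x) mod 360° = atan2(-1.606, 0.011) = 270.3924°
|p|² = ρ² + z² = 1.60604² + 0.351² = 2.70256
κ = 2ρ / |p|² = 2×1.60604 / 2.70256 = 1.18853
θ = 2·atan2(ρ, z) = 2·atan2(1.60604, 0.351) = 2.71126 rad
ℓ = θ/κ = 2.71126/1.18853 = 2.28118

1.1885 270.39 2.2812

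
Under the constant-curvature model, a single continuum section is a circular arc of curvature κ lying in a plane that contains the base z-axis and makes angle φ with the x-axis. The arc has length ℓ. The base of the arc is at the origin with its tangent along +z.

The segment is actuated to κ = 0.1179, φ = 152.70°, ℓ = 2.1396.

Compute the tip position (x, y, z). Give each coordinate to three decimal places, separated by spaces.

-0.239 0.123 2.117

θ = κ·ℓ = 0.1179 × 2.1396 = 0.25226 rad
ρ = (1 − cos θ)/κ = (1 − 0.96835)/0.1179 = 0.26844
z = sin θ / κ = 0.24959/0.1179 = 2.11698
x = ρ cos φ = 0.26844 × cos(152.70°) = -0.23854
y = ρ sin φ = 0.26844 × sin(152.70°) = 0.12312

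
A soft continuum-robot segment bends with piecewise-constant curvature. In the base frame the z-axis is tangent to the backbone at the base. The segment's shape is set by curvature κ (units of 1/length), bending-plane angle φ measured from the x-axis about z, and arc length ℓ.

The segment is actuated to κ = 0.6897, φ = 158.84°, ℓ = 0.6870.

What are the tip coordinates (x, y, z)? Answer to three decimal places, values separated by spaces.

-0.149 0.058 0.662

θ = κ·ℓ = 0.6897 × 0.6870 = 0.47382 rad
ρ = (1 − cos θ)/κ = (1 − 0.88983)/0.6897 = 0.15974
z = sin θ / κ = 0.45629/0.6897 = 0.66158
x = ρ cos φ = 0.15974 × cos(158.84°) = -0.14897
y = ρ sin φ = 0.15974 × sin(158.84°) = 0.05766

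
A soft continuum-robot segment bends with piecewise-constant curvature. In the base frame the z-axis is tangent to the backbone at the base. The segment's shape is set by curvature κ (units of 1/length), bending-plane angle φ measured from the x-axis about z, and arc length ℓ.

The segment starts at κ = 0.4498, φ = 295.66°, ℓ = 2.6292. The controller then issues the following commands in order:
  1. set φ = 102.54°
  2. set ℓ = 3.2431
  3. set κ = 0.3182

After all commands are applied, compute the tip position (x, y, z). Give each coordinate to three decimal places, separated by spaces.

initial: κ=0.4498, φ=295.66°, ℓ=2.6292
cmd 1: set φ=102.54° → (κ,φ,ℓ)=(0.4498,102.54°,2.6292) → tip=(-0.3000,1.3487,2.0578)
cmd 2: set ℓ=3.2431 → (κ,φ,ℓ)=(0.4498,102.54°,3.2431) → tip=(-0.4287,1.9275,2.2093)
cmd 3: set κ=0.3182 → (κ,φ,ℓ)=(0.3182,102.54°,3.2431) → tip=(-0.3322,1.4935,2.6974)

-0.332 1.494 2.697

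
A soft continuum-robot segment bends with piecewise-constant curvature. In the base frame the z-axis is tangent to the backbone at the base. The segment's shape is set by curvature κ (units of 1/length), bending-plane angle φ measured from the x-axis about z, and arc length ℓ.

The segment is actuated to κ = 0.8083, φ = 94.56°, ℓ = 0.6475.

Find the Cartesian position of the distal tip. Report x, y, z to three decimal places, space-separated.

θ = κ·ℓ = 0.8083 × 0.6475 = 0.52337 rad
ρ = (1 − cos θ)/κ = (1 − 0.86614)/0.8083 = 0.16561
z = sin θ / κ = 0.49981/0.8083 = 0.61834
x = ρ cos φ = 0.16561 × cos(94.56°) = -0.01317
y = ρ sin φ = 0.16561 × sin(94.56°) = 0.16509

-0.013 0.165 0.618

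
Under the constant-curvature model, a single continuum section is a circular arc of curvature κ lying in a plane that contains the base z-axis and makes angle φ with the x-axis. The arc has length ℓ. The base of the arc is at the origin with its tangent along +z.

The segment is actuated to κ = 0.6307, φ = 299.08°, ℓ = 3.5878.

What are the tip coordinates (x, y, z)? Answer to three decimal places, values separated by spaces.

θ = κ·ℓ = 0.6307 × 3.5878 = 2.26283 rad
ρ = (1 − cos θ)/κ = (1 − -0.63810)/0.6307 = 2.59727
z = sin θ / κ = 0.76995/0.6307 = 1.22079
x = ρ cos φ = 2.59727 × cos(299.08°) = 1.26235
y = ρ sin φ = 2.59727 × sin(299.08°) = -2.26987

1.262 -2.270 1.221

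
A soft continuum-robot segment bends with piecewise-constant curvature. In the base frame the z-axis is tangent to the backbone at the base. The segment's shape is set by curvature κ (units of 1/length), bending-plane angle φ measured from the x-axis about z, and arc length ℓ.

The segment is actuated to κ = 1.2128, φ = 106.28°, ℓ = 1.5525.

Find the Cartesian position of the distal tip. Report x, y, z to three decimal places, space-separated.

-0.302 1.034 0.785

θ = κ·ℓ = 1.2128 × 1.5525 = 1.88287 rad
ρ = (1 − cos θ)/κ = (1 − -0.30703)/1.2128 = 1.07770
z = sin θ / κ = 0.95170/1.2128 = 0.78471
x = ρ cos φ = 1.07770 × cos(106.28°) = -0.30211
y = ρ sin φ = 1.07770 × sin(106.28°) = 1.03449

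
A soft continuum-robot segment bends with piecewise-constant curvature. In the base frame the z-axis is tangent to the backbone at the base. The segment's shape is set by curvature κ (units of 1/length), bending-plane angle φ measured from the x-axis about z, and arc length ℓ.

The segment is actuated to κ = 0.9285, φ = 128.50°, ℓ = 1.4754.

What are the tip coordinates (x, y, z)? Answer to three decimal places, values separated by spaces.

θ = κ·ℓ = 0.9285 × 1.4754 = 1.36991 rad
ρ = (1 − cos θ)/κ = (1 − 0.19954)/0.9285 = 0.86210
z = sin θ / κ = 0.97989/0.9285 = 1.05535
x = ρ cos φ = 0.86210 × cos(128.50°) = -0.53667
y = ρ sin φ = 0.86210 × sin(128.50°) = 0.67469

-0.537 0.675 1.055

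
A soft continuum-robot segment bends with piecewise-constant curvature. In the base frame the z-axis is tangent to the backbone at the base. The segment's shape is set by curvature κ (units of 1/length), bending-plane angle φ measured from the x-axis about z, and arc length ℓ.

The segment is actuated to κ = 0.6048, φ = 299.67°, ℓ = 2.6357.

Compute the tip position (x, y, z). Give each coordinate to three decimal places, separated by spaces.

0.838 -1.470 1.653

θ = κ·ℓ = 0.6048 × 2.6357 = 1.59407 rad
ρ = (1 − cos θ)/κ = (1 − -0.02327)/0.6048 = 1.69192
z = sin θ / κ = 0.99973/0.6048 = 1.65299
x = ρ cos φ = 1.69192 × cos(299.67°) = 0.83751
y = ρ sin φ = 1.69192 × sin(299.67°) = -1.47009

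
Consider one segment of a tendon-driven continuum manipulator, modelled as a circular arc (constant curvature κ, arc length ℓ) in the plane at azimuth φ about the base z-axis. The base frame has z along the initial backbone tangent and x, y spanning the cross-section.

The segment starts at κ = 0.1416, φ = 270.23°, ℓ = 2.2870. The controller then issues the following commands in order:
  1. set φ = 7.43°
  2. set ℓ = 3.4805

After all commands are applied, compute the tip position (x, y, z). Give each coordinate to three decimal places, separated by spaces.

initial: κ=0.1416, φ=270.23°, ℓ=2.2870
cmd 1: set φ=7.43° → (κ,φ,ℓ)=(0.1416,7.43°,2.2870) → tip=(0.3640,0.0475,2.2472)
cmd 2: set ℓ=3.4805 → (κ,φ,ℓ)=(0.1416,7.43°,3.4805) → tip=(0.8334,0.1087,3.3413)

0.833 0.109 3.341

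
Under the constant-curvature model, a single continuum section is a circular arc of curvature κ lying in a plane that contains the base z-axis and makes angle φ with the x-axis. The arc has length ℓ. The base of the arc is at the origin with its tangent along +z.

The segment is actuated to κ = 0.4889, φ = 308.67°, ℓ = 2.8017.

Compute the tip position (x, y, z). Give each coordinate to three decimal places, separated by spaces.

1.023 -1.278 2.004

θ = κ·ℓ = 0.4889 × 2.8017 = 1.36975 rad
ρ = (1 − cos θ)/κ = (1 − 0.19969)/0.4889 = 1.63695
z = sin θ / κ = 0.97986/0.4889 = 2.00421
x = ρ cos φ = 1.63695 × cos(308.67°) = 1.02282
y = ρ sin φ = 1.63695 × sin(308.67°) = -1.27806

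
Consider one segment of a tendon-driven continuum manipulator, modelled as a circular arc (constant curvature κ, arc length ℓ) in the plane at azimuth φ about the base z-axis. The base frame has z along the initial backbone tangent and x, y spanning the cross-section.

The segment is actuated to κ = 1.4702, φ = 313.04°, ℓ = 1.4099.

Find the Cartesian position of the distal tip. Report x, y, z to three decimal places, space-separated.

θ = κ·ℓ = 1.4702 × 1.4099 = 2.07283 rad
ρ = (1 − cos θ)/κ = (1 − -0.48121)/1.4702 = 1.00749
z = sin θ / κ = 0.87660/1.4702 = 0.59625
x = ρ cos φ = 1.00749 × cos(313.04°) = 0.68762
y = ρ sin φ = 1.00749 × sin(313.04°) = -0.73635

0.688 -0.736 0.596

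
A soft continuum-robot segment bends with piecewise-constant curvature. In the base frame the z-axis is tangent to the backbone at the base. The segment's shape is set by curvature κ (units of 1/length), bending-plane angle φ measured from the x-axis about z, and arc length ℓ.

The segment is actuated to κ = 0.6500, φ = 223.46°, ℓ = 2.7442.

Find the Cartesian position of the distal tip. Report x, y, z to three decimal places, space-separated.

-1.353 -1.282 1.504

θ = κ·ℓ = 0.6500 × 2.7442 = 1.78373 rad
ρ = (1 − cos θ)/κ = (1 − -0.21133)/0.6500 = 1.86358
z = sin θ / κ = 0.97742/0.6500 = 1.50372
x = ρ cos φ = 1.86358 × cos(223.46°) = -1.35269
y = ρ sin φ = 1.86358 × sin(223.46°) = -1.28186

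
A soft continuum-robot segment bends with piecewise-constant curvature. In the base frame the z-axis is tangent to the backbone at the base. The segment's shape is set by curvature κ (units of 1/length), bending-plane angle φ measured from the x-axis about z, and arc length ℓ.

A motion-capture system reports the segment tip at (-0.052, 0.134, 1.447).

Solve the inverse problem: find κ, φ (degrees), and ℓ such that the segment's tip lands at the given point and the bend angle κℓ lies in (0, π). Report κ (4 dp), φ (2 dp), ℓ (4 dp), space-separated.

0.1360 111.21 1.4565

ρ = √(x²+y²) = √(-0.052² + 0.134²) = 0.14374
φ = atan2(y, x) mod 360° = atan2(0.134, -0.052) = 111.2092°
|p|² = ρ² + z² = 0.14374² + 1.447² = 2.11447
κ = 2ρ / |p|² = 2×0.14374 / 2.11447 = 0.13595
θ = 2·atan2(ρ, z) = 2·atan2(0.14374, 1.447) = 0.19802 rad
ℓ = θ/κ = 0.19802/0.13595 = 1.45650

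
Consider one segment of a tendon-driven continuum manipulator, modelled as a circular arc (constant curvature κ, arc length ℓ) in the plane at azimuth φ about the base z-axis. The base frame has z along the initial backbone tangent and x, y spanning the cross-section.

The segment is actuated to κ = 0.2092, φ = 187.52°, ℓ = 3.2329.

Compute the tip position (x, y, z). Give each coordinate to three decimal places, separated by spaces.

-1.043 -0.138 2.992

θ = κ·ℓ = 0.2092 × 3.2329 = 0.67632 rad
ρ = (1 − cos θ)/κ = (1 − 0.77988)/0.2092 = 1.05220
z = sin θ / κ = 0.62593/0.2092 = 2.99201
x = ρ cos φ = 1.05220 × cos(187.52°) = -1.04315
y = ρ sin φ = 1.05220 × sin(187.52°) = -0.13770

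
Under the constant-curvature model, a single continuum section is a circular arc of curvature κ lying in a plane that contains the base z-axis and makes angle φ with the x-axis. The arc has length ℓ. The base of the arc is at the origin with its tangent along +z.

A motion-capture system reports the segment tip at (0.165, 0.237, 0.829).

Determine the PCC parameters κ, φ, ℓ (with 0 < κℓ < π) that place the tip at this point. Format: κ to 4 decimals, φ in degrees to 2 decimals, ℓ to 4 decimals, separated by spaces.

ρ = √(x²+y²) = √(0.165² + 0.237²) = 0.28878
φ = atan2(y, x) mod 360° = atan2(0.237, 0.165) = 55.1543°
|p|² = ρ² + z² = 0.28878² + 0.829² = 0.77063
κ = 2ρ / |p|² = 2×0.28878 / 0.77063 = 0.74946
θ = 2·atan2(ρ, z) = 2·atan2(0.28878, 0.829) = 0.67040 rad
ℓ = θ/κ = 0.67040/0.74946 = 0.89452

0.7495 55.15 0.8945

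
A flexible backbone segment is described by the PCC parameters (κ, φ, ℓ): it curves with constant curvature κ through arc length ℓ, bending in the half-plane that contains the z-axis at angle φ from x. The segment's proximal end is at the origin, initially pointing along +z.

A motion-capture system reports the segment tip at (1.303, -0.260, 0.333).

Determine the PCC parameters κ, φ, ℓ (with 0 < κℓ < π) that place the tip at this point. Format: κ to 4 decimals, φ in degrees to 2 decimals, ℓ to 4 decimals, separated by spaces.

ρ = √(x²+y²) = √(1.303² + -0.260²) = 1.32869
φ = atan2(y, x) mod 360° = atan2(-0.260, 1.303) = 348.7154°
|p|² = ρ² + z² = 1.32869² + 0.333² = 1.87630
κ = 2ρ / |p|² = 2×1.32869 / 1.87630 = 1.41629
θ = 2·atan2(ρ, z) = 2·atan2(1.32869, 0.333) = 2.65046 rad
ℓ = θ/κ = 2.65046/1.41629 = 1.87142

1.4163 348.72 1.8714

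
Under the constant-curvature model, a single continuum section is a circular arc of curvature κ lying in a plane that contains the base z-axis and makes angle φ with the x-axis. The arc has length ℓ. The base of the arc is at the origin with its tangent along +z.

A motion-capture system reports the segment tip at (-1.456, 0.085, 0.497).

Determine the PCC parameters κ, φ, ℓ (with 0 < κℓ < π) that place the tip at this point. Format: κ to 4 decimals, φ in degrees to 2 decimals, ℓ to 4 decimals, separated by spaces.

1.2286 176.66 2.0224

ρ = √(x²+y²) = √(-1.456² + 0.085²) = 1.45848
φ = atan2(y, x) mod 360° = atan2(0.085, -1.456) = 176.6589°
|p|² = ρ² + z² = 1.45848² + 0.497² = 2.37417
κ = 2ρ / |p|² = 2×1.45848 / 2.37417 = 1.22862
θ = 2·atan2(ρ, z) = 2·atan2(1.45848, 0.497) = 2.48474 rad
ℓ = θ/κ = 2.48474/1.22862 = 2.02238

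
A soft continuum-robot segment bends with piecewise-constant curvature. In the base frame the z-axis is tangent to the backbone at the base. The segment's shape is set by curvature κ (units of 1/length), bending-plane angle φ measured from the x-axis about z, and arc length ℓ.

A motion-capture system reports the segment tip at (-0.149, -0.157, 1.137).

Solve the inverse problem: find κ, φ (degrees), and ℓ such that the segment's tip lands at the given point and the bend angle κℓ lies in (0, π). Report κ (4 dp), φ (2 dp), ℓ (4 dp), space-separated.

0.3231 226.50 1.1643

ρ = √(x²+y²) = √(-0.149² + -0.157²) = 0.21645
φ = atan2(y, x) mod 360° = atan2(-0.157, -0.149) = 226.4976°
|p|² = ρ² + z² = 0.21645² + 1.137² = 1.33962
κ = 2ρ / |p|² = 2×0.21645 / 1.33962 = 0.32315
θ = 2·atan2(ρ, z) = 2·atan2(0.21645, 1.137) = 0.37623 rad
ℓ = θ/κ = 0.37623/0.32315 = 1.16427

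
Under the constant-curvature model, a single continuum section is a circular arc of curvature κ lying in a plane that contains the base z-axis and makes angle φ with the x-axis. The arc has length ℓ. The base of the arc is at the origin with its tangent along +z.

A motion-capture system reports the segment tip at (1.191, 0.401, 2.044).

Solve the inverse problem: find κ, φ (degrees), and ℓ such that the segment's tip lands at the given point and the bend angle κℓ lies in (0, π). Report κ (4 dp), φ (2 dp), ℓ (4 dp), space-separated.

ρ = √(x²+y²) = √(1.191² + 0.401²) = 1.25669
φ = atan2(y, x) mod 360° = atan2(0.401, 1.191) = 18.6080°
|p|² = ρ² + z² = 1.25669² + 2.044² = 5.75722
κ = 2ρ / |p|² = 2×1.25669 / 5.75722 = 0.43656
θ = 2·atan2(ρ, z) = 2·atan2(1.25669, 2.044) = 1.10249 rad
ℓ = θ/κ = 1.10249/0.43656 = 2.52539

0.4366 18.61 2.5254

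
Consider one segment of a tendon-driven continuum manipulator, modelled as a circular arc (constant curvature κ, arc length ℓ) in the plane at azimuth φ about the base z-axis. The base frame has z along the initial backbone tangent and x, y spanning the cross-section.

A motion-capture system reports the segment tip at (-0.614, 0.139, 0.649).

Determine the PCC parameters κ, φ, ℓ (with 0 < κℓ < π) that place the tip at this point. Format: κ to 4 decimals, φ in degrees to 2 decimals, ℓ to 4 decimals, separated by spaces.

1.5401 167.24 1.0002

ρ = √(x²+y²) = √(-0.614² + 0.139²) = 0.62954
φ = atan2(y, x) mod 360° = atan2(0.139, -0.614) = 167.2441°
|p|² = ρ² + z² = 0.62954² + 0.649² = 0.81752
κ = 2ρ / |p|² = 2×0.62954 / 0.81752 = 1.54012
θ = 2·atan2(ρ, z) = 2·atan2(0.62954, 0.649) = 1.54035 rad
ℓ = θ/κ = 1.54035/1.54012 = 1.00015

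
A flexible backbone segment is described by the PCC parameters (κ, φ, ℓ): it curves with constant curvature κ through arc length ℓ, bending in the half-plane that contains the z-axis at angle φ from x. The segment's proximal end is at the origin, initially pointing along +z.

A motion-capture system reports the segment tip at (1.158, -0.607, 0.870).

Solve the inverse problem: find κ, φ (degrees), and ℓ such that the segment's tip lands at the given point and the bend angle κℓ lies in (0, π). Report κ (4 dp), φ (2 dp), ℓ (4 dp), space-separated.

1.0602 332.34 1.8555

ρ = √(x²+y²) = √(1.158² + -0.607²) = 1.30745
φ = atan2(y, x) mod 360° = atan2(-0.607, 1.158) = 332.3374°
|p|² = ρ² + z² = 1.30745² + 0.870² = 2.46631
κ = 2ρ / |p|² = 2×1.30745 / 2.46631 = 1.06024
θ = 2·atan2(ρ, z) = 2·atan2(1.30745, 0.870) = 1.96731 rad
ℓ = θ/κ = 1.96731/1.06024 = 1.85553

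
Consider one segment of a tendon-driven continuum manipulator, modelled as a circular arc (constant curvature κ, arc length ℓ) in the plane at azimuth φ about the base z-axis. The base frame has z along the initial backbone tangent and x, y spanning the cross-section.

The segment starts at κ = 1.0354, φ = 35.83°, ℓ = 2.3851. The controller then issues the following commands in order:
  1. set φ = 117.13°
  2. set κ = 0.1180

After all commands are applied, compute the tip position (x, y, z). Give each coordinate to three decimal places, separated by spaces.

-0.152 0.297 2.354

initial: κ=1.0354, φ=35.83°, ℓ=2.3851
cmd 1: set φ=117.13° → (κ,φ,ℓ)=(1.0354,117.13°,2.3851) → tip=(-0.7851,1.5322,0.6013)
cmd 2: set κ=0.1180 → (κ,φ,ℓ)=(0.1180,117.13°,2.3851) → tip=(-0.1520,0.2967,2.3537)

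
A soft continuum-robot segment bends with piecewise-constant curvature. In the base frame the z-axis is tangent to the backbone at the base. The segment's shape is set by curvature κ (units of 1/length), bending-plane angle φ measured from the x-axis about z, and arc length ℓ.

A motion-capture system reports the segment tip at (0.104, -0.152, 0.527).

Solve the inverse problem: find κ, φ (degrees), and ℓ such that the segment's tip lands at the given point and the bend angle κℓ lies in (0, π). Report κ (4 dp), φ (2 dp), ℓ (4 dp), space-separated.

ρ = √(x²+y²) = √(0.104² + -0.152²) = 0.18417
φ = atan2(y, x) mod 360° = atan2(-0.152, 0.104) = 304.3803°
|p|² = ρ² + z² = 0.18417² + 0.527² = 0.31165
κ = 2ρ / |p|² = 2×0.18417 / 0.31165 = 1.18193
θ = 2·atan2(ρ, z) = 2·atan2(0.18417, 0.527) = 0.67242 rad
ℓ = θ/κ = 0.67242/1.18193 = 0.56891

1.1819 304.38 0.5689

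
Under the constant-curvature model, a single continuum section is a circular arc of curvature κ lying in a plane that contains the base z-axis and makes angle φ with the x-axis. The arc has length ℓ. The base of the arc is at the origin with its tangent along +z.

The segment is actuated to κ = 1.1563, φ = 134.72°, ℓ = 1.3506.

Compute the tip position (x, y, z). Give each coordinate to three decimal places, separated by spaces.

-0.603 0.609 0.865

θ = κ·ℓ = 1.1563 × 1.3506 = 1.56170 rad
ρ = (1 − cos θ)/κ = (1 − 0.00910)/1.1563 = 0.85696
z = sin θ / κ = 0.99996/1.1563 = 0.86479
x = ρ cos φ = 0.85696 × cos(134.72°) = -0.60299
y = ρ sin φ = 0.85696 × sin(134.72°) = 0.60892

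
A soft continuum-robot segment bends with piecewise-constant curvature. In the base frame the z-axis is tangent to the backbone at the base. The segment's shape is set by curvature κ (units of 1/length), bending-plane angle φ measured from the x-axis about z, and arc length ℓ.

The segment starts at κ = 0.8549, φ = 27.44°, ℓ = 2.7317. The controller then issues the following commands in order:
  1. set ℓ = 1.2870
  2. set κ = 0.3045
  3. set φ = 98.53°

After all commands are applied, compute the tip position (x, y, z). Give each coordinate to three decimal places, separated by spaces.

initial: κ=0.8549, φ=27.44°, ℓ=2.7317
cmd 1: set ℓ=1.2870 → (κ,φ,ℓ)=(0.8549,27.44°,1.2870) → tip=(0.5675,0.2947,1.0426)
cmd 2: set κ=0.3045 → (κ,φ,ℓ)=(0.3045,27.44°,1.2870) → tip=(0.2210,0.1147,1.2543)
cmd 3: set φ=98.53° → (κ,φ,ℓ)=(0.3045,98.53°,1.2870) → tip=(-0.0369,0.2462,1.2543)

-0.037 0.246 1.254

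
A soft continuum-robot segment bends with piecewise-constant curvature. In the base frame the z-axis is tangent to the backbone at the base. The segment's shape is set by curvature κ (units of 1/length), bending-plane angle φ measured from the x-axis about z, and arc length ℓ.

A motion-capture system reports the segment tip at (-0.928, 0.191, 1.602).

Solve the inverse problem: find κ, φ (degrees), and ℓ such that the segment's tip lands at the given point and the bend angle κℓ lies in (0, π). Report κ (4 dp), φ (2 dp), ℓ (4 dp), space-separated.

0.5470 168.37 1.9527

ρ = √(x²+y²) = √(-0.928² + 0.191²) = 0.94745
φ = atan2(y, x) mod 360° = atan2(0.191, -0.928) = 168.3699°
|p|² = ρ² + z² = 0.94745² + 1.602² = 3.46407
κ = 2ρ / |p|² = 2×0.94745 / 3.46407 = 0.54702
θ = 2·atan2(ρ, z) = 2·atan2(0.94745, 1.602) = 1.06817 rad
ℓ = θ/κ = 1.06817/0.54702 = 1.95272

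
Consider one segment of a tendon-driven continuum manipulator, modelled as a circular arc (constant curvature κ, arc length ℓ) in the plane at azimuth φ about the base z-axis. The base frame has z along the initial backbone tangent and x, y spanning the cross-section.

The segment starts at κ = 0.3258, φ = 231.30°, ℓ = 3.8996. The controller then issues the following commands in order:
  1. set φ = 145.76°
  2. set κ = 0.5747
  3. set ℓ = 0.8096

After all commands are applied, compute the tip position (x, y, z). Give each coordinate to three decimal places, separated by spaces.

-0.153 0.104 0.781

initial: κ=0.3258, φ=231.30°, ℓ=3.8996
cmd 1: set φ=145.76° → (κ,φ,ℓ)=(0.3258,145.76°,3.8996) → tip=(-1.7868,1.2161,2.9320)
cmd 2: set κ=0.5747 → (κ,φ,ℓ)=(0.5747,145.76°,3.8996) → tip=(-2.3321,1.5873,1.3636)
cmd 3: set ℓ=0.8096 → (κ,φ,ℓ)=(0.5747,145.76°,0.8096) → tip=(-0.1529,0.1041,0.7807)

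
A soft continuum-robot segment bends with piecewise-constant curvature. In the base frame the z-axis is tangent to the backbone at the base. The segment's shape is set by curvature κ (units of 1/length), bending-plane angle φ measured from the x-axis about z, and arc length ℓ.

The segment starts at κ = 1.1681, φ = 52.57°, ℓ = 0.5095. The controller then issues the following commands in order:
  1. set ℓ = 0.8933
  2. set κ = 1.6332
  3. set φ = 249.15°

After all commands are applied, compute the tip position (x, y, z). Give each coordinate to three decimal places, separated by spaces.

-0.194 -0.508 0.608

initial: κ=1.1681, φ=52.57°, ℓ=0.5095
cmd 1: set ℓ=0.8933 → (κ,φ,ℓ)=(1.1681,52.57°,0.8933) → tip=(0.2585,0.3377,0.7398)
cmd 2: set κ=1.6332 → (κ,φ,ℓ)=(1.6332,52.57°,0.8933) → tip=(0.3306,0.4319,0.6085)
cmd 3: set φ=249.15° → (κ,φ,ℓ)=(1.6332,249.15°,0.8933) → tip=(-0.1936,-0.5083,0.6085)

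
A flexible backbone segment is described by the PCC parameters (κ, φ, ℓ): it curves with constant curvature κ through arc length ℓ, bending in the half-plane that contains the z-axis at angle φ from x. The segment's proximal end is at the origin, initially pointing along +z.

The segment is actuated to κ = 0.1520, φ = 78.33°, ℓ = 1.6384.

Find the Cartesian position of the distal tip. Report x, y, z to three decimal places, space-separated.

θ = κ·ℓ = 0.1520 × 1.6384 = 0.24904 rad
ρ = (1 − cos θ)/κ = (1 − 0.96915)/0.1520 = 0.20296
z = sin θ / κ = 0.24647/0.1520 = 1.62152
x = ρ cos φ = 0.20296 × cos(78.33°) = 0.04105
y = ρ sin φ = 0.20296 × sin(78.33°) = 0.19876

0.041 0.199 1.622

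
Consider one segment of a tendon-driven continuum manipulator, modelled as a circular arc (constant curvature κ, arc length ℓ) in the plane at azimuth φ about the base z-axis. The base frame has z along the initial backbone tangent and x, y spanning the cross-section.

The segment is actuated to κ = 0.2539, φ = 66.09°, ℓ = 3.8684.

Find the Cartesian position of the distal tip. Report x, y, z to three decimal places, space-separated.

θ = κ·ℓ = 0.2539 × 3.8684 = 0.98219 rad
ρ = (1 − cos θ)/κ = (1 − 0.55521)/0.2539 = 1.75185
z = sin θ / κ = 0.83171/0.2539 = 3.27575
x = ρ cos φ = 1.75185 × cos(66.09°) = 0.71003
y = ρ sin φ = 1.75185 × sin(66.09°) = 1.60151

0.710 1.602 3.276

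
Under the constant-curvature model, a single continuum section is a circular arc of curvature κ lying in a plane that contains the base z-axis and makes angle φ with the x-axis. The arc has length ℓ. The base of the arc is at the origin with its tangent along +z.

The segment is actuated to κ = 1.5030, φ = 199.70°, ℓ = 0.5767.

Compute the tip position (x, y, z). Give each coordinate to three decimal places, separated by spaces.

θ = κ·ℓ = 1.5030 × 0.5767 = 0.86678 rad
ρ = (1 − cos θ)/κ = (1 − 0.64728)/1.5030 = 0.23467
z = sin θ / κ = 0.76225/1.5030 = 0.50715
x = ρ cos φ = 0.23467 × cos(199.70°) = -0.22094
y = ρ sin φ = 0.23467 × sin(199.70°) = -0.07911

-0.221 -0.079 0.507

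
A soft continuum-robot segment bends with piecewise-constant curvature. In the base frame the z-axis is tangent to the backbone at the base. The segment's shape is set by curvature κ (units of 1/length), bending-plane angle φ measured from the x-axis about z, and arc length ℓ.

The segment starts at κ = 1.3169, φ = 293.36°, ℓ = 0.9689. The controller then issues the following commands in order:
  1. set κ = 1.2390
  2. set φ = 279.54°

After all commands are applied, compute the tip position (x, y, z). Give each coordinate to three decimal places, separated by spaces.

0.085 -0.508 0.752

initial: κ=1.3169, φ=293.36°, ℓ=0.9689
cmd 1: set κ=1.2390 → (κ,φ,ℓ)=(1.2390,293.36°,0.9689) → tip=(0.2042,-0.4728,0.7524)
cmd 2: set φ=279.54° → (κ,φ,ℓ)=(1.2390,279.54°,0.9689) → tip=(0.0854,-0.5079,0.7524)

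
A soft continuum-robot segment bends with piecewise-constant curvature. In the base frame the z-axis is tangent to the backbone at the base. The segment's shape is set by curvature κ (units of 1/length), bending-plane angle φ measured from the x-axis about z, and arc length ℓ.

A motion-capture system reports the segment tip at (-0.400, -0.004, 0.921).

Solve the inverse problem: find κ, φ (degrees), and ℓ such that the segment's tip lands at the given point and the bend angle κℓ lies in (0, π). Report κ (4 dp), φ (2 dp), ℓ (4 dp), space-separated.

ρ = √(x²+y²) = √(-0.400² + -0.004²) = 0.40002
φ = atan2(y, x) mod 360° = atan2(-0.004, -0.400) = 180.5729°
|p|² = ρ² + z² = 0.40002² + 0.921² = 1.00826
κ = 2ρ / |p|² = 2×0.40002 / 1.00826 = 0.79349
θ = 2·atan2(ρ, z) = 2·atan2(0.40002, 0.921) = 0.81950 rad
ℓ = θ/κ = 0.81950/0.79349 = 1.03278

0.7935 180.57 1.0328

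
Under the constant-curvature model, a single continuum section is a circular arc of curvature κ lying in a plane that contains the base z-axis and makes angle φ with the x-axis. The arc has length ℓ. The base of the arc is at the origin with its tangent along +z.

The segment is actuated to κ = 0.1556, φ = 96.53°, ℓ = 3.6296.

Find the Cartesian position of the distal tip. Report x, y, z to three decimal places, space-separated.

-0.113 0.992 3.440

θ = κ·ℓ = 0.1556 × 3.6296 = 0.56477 rad
ρ = (1 − cos θ)/κ = (1 − 0.84471)/0.1556 = 0.99798
z = sin θ / κ = 0.53522/0.1556 = 3.43970
x = ρ cos φ = 0.99798 × cos(96.53°) = -0.11349
y = ρ sin φ = 0.99798 × sin(96.53°) = 0.99151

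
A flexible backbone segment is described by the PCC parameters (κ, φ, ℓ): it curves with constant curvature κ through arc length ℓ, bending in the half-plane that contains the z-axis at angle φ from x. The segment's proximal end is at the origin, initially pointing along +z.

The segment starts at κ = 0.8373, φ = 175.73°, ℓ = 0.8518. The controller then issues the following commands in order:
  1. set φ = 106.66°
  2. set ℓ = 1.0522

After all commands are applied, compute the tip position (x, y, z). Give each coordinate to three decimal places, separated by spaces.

initial: κ=0.8373, φ=175.73°, ℓ=0.8518
cmd 1: set φ=106.66° → (κ,φ,ℓ)=(0.8373,106.66°,0.8518) → tip=(-0.0835,0.2789,0.7814)
cmd 2: set ℓ=1.0522 → (κ,φ,ℓ)=(0.8373,106.66°,1.0522) → tip=(-0.1245,0.4161,0.9213)

-0.125 0.416 0.921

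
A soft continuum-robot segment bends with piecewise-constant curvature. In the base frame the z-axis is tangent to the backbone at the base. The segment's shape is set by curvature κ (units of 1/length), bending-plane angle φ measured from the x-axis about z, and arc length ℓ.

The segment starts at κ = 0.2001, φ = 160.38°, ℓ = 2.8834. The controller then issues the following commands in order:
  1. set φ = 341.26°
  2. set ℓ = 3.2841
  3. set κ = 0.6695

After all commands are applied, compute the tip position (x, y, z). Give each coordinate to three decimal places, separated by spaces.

initial: κ=0.2001, φ=160.38°, ℓ=2.8834
cmd 1: set φ=341.26° → (κ,φ,ℓ)=(0.2001,341.26°,2.8834) → tip=(0.7661,-0.2599,2.7261)
cmd 2: set ℓ=3.2841 → (κ,φ,ℓ)=(0.2001,341.26°,3.2841) → tip=(0.9856,-0.3344,3.0528)
cmd 3: set κ=0.6695 → (κ,φ,ℓ)=(0.6695,341.26°,3.2841) → tip=(2.2454,-0.7618,1.2087)

2.245 -0.762 1.209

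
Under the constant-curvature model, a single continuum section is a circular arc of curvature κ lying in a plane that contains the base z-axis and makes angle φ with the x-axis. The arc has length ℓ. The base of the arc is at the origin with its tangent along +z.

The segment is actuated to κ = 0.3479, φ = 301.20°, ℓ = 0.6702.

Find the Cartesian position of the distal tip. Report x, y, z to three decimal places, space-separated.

θ = κ·ℓ = 0.3479 × 0.6702 = 0.23316 rad
ρ = (1 − cos θ)/κ = (1 − 0.97294)/0.3479 = 0.07778
z = sin θ / κ = 0.23106/0.3479 = 0.66414
x = ρ cos φ = 0.07778 × cos(301.20°) = 0.04029
y = ρ sin φ = 0.07778 × sin(301.20°) = -0.06653

0.040 -0.067 0.664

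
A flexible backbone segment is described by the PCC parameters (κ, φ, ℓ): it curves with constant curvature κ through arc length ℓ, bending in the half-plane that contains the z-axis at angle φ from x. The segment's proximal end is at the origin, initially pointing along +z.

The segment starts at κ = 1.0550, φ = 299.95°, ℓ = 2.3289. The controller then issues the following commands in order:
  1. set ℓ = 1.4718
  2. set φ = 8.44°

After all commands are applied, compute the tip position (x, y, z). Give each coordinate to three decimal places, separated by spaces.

initial: κ=1.0550, φ=299.95°, ℓ=2.3289
cmd 1: set ℓ=1.4718 → (κ,φ,ℓ)=(1.0550,299.95°,1.4718) → tip=(0.4647,-0.8065,0.9477)
cmd 2: set φ=8.44° → (κ,φ,ℓ)=(1.0550,8.44°,1.4718) → tip=(0.9207,0.1366,0.9477)

0.921 0.137 0.948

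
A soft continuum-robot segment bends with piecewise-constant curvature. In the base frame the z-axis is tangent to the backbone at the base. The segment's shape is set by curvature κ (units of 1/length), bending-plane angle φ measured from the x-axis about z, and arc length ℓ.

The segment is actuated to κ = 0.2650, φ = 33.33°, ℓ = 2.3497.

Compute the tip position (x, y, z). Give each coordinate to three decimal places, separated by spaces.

0.592 0.389 2.201

θ = κ·ℓ = 0.2650 × 2.3497 = 0.62267 rad
ρ = (1 − cos θ)/κ = (1 − 0.81232)/0.2650 = 0.70821
z = sin θ / κ = 0.58321/0.2650 = 2.20078
x = ρ cos φ = 0.70821 × cos(33.33°) = 0.59172
y = ρ sin φ = 0.70821 × sin(33.33°) = 0.38913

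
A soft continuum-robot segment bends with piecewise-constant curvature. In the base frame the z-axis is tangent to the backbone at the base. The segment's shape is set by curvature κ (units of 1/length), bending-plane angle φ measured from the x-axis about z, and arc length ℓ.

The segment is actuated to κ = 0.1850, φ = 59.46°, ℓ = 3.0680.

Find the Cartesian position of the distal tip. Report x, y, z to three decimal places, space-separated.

0.431 0.730 2.906

θ = κ·ℓ = 0.1850 × 3.0680 = 0.56758 rad
ρ = (1 − cos θ)/κ = (1 − 0.84320)/0.1850 = 0.84754
z = sin θ / κ = 0.53759/0.1850 = 2.90591
x = ρ cos φ = 0.84754 × cos(59.46°) = 0.43067
y = ρ sin φ = 0.84754 × sin(59.46°) = 0.72997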